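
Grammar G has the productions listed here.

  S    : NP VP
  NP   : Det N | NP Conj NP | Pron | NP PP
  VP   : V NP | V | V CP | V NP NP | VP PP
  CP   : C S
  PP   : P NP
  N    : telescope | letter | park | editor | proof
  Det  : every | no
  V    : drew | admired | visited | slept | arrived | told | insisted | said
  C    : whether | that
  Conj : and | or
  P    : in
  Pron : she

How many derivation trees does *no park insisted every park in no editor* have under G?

The two bracketings:
[S [NP [Det no] [N park]] [VP [V insisted] [NP [NP [Det every] [N park]] [PP [P in] [NP [Det no] [N editor]]]]]]
[S [NP [Det no] [N park]] [VP [VP [V insisted] [NP [Det every] [N park]]] [PP [P in] [NP [Det no] [N editor]]]]]
The difference turns on whether NP → NP PP is used at the relevant span, versus an alternative expansion of NP.

2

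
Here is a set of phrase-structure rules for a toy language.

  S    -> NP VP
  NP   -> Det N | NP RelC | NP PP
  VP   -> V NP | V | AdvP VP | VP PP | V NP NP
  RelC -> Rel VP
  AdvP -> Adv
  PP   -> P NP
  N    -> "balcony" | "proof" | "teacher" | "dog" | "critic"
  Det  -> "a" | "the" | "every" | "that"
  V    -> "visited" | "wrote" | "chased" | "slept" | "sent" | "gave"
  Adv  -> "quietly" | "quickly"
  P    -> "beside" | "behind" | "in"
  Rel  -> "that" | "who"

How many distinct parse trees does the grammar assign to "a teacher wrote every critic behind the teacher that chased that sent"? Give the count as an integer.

Two of the 4 distinct bracketings:
[S [NP [Det a] [N teacher]] [VP [V wrote] [NP [NP [NP [NP [Det every] [N critic]] [PP [P behind] [NP [Det the] [N teacher]]]] [RelC [Rel that] [VP [V chased]]]] [RelC [Rel that] [VP [V sent]]]]]]
[S [NP [Det a] [N teacher]] [VP [V wrote] [NP [NP [NP [Det every] [N critic]] [PP [P behind] [NP [NP [Det the] [N teacher]] [RelC [Rel that] [VP [V chased]]]]]] [RelC [Rel that] [VP [V sent]]]]]]
The trees differ in how a recursive rule is bracketed over the same span.

4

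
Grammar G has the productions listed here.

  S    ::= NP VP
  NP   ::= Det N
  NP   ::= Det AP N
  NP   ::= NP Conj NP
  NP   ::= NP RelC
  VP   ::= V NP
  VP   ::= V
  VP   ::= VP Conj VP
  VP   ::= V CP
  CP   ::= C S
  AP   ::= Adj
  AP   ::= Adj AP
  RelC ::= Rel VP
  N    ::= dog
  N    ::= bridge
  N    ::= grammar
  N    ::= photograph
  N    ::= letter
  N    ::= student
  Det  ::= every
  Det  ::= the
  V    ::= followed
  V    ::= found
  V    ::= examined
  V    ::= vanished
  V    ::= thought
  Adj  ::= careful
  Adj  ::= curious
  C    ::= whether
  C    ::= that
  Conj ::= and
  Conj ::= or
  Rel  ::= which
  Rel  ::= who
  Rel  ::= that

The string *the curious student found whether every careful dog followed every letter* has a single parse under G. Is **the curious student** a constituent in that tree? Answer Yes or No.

Yes

[S [NP [Det the] [AP [Adj curious]] [N student]] [VP [V found] [CP [C whether] [S [NP [Det every] [AP [Adj careful]] [N dog]] [VP [V followed] [NP [Det every] [N letter]]]]]]]
The words 'the curious student' are exhaustively dominated by a single NP node (built by NP → Det AP N), so they form a constituent.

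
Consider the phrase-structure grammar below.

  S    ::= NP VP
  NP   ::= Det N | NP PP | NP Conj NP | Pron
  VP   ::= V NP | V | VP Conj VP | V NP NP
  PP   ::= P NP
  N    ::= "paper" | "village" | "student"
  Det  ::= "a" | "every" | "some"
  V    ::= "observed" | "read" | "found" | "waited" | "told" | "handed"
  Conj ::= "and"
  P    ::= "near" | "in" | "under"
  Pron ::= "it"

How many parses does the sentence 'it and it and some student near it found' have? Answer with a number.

5

Two of the 5 distinct bracketings:
[S [NP [NP [NP [Pron it]] [Conj and] [NP [NP [Pron it]] [Conj and] [NP [Det some] [N student]]]] [PP [P near] [NP [Pron it]]]] [VP [V found]]]
[S [NP [NP [NP [NP [Pron it]] [Conj and] [NP [Pron it]]] [Conj and] [NP [Det some] [N student]]] [PP [P near] [NP [Pron it]]]] [VP [V found]]]
The trees differ in how a recursive rule is bracketed over the same span.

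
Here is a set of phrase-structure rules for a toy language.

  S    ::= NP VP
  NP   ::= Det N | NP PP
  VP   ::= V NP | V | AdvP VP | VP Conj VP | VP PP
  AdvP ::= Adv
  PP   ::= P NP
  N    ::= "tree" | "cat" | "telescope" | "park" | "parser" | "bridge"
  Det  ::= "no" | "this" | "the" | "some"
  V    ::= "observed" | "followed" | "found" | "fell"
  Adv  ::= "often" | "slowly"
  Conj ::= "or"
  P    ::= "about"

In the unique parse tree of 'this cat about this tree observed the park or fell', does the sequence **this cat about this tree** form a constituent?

Yes

[S [NP [NP [Det this] [N cat]] [PP [P about] [NP [Det this] [N tree]]]] [VP [VP [V observed] [NP [Det the] [N park]]] [Conj or] [VP [V fell]]]]
The words 'this cat about this tree' are exhaustively dominated by a single NP node (built by NP → NP PP), so they form a constituent.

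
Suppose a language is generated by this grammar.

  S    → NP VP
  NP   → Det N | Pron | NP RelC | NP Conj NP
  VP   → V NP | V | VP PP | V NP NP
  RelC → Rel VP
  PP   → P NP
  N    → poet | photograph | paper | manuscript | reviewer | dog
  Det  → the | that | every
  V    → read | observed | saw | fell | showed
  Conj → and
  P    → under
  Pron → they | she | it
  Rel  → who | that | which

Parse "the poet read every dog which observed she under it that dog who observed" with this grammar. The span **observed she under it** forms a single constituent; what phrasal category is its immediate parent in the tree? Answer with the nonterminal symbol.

[S [NP [Det the] [N poet]] [VP [V read] [NP [NP [Det every] [N dog]] [RelC [Rel which] [VP [VP [V observed] [NP [Pron she]]] [PP [P under] [NP [Pron it]]]]]] [NP [NP [Det that] [N dog]] [RelC [Rel who] [VP [V observed]]]]]]
The span 'observed she under it' is the VP node built by VP → VP PP.
Its mother is the RelC built by RelC → Rel VP.

RelC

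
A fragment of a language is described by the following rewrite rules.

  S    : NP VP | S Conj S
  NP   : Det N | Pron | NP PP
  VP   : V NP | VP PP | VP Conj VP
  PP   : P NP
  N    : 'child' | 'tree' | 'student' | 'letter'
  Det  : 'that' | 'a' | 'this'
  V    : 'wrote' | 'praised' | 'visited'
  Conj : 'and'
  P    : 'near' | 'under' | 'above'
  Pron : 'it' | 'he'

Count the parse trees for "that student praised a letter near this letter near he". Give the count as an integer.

Two of the 5 distinct bracketings:
[S [NP [Det that] [N student]] [VP [V praised] [NP [NP [Det a] [N letter]] [PP [P near] [NP [NP [Det this] [N letter]] [PP [P near] [NP [Pron he]]]]]]]]
[S [NP [Det that] [N student]] [VP [V praised] [NP [NP [NP [Det a] [N letter]] [PP [P near] [NP [Det this] [N letter]]]] [PP [P near] [NP [Pron he]]]]]]
The trees differ in how a recursive rule is bracketed over the same span.

5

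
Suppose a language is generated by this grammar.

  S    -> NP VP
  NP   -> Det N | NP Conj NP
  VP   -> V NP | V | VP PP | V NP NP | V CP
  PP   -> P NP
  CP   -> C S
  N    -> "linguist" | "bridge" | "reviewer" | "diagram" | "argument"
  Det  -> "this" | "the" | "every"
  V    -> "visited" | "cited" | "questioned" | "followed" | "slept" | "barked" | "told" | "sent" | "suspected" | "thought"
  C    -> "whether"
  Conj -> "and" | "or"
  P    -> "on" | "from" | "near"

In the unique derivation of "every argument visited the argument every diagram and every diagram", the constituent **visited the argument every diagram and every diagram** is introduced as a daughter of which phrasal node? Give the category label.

S

[S [NP [Det every] [N argument]] [VP [V visited] [NP [Det the] [N argument]] [NP [NP [Det every] [N diagram]] [Conj and] [NP [Det every] [N diagram]]]]]
The span 'visited the argument every diagram and every diagram' is the VP node built by VP → V NP NP.
Its mother is the S built by S → NP VP.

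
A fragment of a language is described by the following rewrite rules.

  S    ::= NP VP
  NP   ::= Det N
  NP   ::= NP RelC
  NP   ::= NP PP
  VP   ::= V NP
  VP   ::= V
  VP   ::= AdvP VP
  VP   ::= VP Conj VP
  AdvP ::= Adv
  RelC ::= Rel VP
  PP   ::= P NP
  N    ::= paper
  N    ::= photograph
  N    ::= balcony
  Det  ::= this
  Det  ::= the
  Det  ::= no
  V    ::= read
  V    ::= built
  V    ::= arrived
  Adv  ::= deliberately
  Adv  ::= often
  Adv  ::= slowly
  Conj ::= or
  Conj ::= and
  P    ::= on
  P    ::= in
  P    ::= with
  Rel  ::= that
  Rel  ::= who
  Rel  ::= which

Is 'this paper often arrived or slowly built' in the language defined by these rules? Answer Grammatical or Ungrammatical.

Grammatical

S
  NP
    Det: this
    N: paper
  VP
    AdvP
      Adv: often
    VP
      VP
        V: arrived
      Conj: or
      VP
        AdvP
          Adv: slowly
        VP
          V: built
Every word is introduced by a lexical rule and the phrasal rules combine the resulting categories into a single S.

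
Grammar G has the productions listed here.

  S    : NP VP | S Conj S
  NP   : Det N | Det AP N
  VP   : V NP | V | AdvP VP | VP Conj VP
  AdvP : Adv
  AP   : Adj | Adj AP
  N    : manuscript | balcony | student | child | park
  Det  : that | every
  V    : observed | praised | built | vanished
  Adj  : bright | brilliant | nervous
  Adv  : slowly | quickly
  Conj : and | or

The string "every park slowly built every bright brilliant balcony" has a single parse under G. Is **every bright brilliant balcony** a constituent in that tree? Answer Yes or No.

Yes

[S [NP [Det every] [N park]] [VP [AdvP [Adv slowly]] [VP [V built] [NP [Det every] [AP [Adj bright] [AP [Adj brilliant]]] [N balcony]]]]]
The words 'every bright brilliant balcony' are exhaustively dominated by a single NP node (built by NP → Det AP N), so they form a constituent.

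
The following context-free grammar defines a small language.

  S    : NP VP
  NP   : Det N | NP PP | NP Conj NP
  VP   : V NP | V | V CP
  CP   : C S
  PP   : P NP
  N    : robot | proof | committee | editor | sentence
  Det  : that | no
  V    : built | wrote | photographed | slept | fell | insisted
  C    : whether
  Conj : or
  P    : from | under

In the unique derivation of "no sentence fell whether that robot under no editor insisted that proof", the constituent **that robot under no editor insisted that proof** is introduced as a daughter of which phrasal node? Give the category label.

[S [NP [Det no] [N sentence]] [VP [V fell] [CP [C whether] [S [NP [NP [Det that] [N robot]] [PP [P under] [NP [Det no] [N editor]]]] [VP [V insisted] [NP [Det that] [N proof]]]]]]]
The span 'that robot under no editor insisted that proof' is the S node built by S → NP VP.
Its mother is the CP built by CP → C S.

CP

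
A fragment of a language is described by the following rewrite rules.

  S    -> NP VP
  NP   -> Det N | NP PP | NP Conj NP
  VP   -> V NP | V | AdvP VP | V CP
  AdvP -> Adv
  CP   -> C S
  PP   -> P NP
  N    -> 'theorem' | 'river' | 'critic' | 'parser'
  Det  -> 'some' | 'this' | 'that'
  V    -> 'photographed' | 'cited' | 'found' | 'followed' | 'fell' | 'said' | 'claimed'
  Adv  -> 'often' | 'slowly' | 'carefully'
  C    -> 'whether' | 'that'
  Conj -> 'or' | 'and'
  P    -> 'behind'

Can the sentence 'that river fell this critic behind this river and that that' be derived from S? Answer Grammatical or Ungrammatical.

For S → NP VP, the only prefix that parses as NP is 'that river', but the remainder 'fell this critic behind this river and that that' is not a VP under these rules.

Ungrammatical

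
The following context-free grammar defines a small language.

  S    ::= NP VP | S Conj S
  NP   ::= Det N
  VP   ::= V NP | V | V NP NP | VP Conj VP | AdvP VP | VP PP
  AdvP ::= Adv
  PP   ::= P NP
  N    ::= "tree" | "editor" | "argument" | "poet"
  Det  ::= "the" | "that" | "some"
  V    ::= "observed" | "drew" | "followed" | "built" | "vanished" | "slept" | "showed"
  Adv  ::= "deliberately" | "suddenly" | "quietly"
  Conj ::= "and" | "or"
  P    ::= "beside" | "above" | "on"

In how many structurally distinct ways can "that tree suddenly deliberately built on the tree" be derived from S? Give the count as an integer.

Two of the 3 distinct bracketings:
[S [NP [Det that] [N tree]] [VP [AdvP [Adv suddenly]] [VP [AdvP [Adv deliberately]] [VP [VP [V built]] [PP [P on] [NP [Det the] [N tree]]]]]]]
[S [NP [Det that] [N tree]] [VP [AdvP [Adv suddenly]] [VP [VP [AdvP [Adv deliberately]] [VP [V built]]] [PP [P on] [NP [Det the] [N tree]]]]]]
The trees differ in how a recursive rule is bracketed over the same span.

3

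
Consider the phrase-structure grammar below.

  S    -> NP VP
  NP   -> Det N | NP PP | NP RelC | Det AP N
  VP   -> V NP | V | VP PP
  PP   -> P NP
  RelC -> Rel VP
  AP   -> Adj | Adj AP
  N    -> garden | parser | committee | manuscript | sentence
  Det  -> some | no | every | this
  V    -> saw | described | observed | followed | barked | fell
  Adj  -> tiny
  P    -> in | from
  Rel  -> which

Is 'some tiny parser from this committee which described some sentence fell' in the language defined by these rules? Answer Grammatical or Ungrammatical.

Grammatical

[S [NP [NP [Det some] [AP [Adj tiny]] [N parser]] [PP [P from] [NP [NP [Det this] [N committee]] [RelC [Rel which] [VP [V described] [NP [Det some] [N sentence]]]]]]] [VP [V fell]]]
Every word is introduced by a lexical rule and the phrasal rules combine the resulting categories into a single S.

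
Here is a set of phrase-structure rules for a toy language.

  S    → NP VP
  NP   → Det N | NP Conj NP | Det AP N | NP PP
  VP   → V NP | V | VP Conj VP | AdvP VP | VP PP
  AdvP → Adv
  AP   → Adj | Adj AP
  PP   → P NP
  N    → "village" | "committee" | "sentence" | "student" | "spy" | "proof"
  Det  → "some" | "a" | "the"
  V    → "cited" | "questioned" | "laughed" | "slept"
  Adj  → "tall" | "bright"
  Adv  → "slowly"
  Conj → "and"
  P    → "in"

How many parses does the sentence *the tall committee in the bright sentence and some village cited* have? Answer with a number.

2

The two bracketings:
[S [NP [NP [NP [Det the] [AP [Adj tall]] [N committee]] [PP [P in] [NP [Det the] [AP [Adj bright]] [N sentence]]]] [Conj and] [NP [Det some] [N village]]] [VP [V cited]]]
[S [NP [NP [Det the] [AP [Adj tall]] [N committee]] [PP [P in] [NP [NP [Det the] [AP [Adj bright]] [N sentence]] [Conj and] [NP [Det some] [N village]]]]] [VP [V cited]]]
The trees differ in how a recursive rule is bracketed over the same span.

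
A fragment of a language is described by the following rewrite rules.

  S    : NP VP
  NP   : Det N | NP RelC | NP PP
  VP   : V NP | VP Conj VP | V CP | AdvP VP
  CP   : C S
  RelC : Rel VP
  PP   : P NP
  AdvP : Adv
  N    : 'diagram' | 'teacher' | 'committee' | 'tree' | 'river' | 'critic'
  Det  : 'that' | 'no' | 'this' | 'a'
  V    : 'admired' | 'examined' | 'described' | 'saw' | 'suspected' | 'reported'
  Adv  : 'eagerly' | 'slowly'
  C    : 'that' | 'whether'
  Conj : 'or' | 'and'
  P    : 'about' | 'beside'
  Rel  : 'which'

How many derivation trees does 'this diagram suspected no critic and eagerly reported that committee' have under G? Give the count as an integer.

[S [NP [Det this] [N diagram]] [VP [VP [V suspected] [NP [Det no] [N critic]]] [Conj and] [VP [AdvP [Adv eagerly]] [VP [V reported] [NP [Det that] [N committee]]]]]]
No rule offers an alternative attachment or grouping for any span, so this is the only derivation.

1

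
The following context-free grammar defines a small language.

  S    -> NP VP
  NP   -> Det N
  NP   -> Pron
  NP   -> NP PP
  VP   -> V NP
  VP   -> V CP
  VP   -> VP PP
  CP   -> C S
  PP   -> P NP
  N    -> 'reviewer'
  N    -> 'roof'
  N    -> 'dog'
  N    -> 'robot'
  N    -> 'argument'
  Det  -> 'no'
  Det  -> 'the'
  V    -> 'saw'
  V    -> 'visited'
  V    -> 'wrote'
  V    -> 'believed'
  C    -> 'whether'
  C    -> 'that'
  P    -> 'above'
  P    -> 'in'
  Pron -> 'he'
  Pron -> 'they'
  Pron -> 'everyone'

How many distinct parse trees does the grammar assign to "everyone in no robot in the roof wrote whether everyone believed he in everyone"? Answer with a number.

Two of the 6 distinct bracketings:
[S [NP [NP [Pron everyone]] [PP [P in] [NP [NP [Det no] [N robot]] [PP [P in] [NP [Det the] [N roof]]]]]] [VP [V wrote] [CP [C whether] [S [NP [Pron everyone]] [VP [V believed] [NP [NP [Pron he]] [PP [P in] [NP [Pron everyone]]]]]]]]]
[S [NP [NP [Pron everyone]] [PP [P in] [NP [NP [Det no] [N robot]] [PP [P in] [NP [Det the] [N roof]]]]]] [VP [V wrote] [CP [C whether] [S [NP [Pron everyone]] [VP [VP [V believed] [NP [Pron he]]] [PP [P in] [NP [Pron everyone]]]]]]]]
The difference turns on whether VP → VP PP is used at the relevant span, versus an alternative expansion of VP.

6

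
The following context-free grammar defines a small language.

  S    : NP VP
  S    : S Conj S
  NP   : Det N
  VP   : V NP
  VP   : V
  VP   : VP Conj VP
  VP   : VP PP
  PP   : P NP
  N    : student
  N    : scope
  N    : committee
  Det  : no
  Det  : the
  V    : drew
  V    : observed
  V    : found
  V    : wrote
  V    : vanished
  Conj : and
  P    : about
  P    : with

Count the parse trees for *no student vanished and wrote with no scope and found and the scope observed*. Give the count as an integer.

3

Two of the 3 distinct bracketings:
[S [S [NP [Det no] [N student]] [VP [VP [V vanished]] [Conj and] [VP [VP [VP [V wrote]] [PP [P with] [NP [Det no] [N scope]]]] [Conj and] [VP [V found]]]]] [Conj and] [S [NP [Det the] [N scope]] [VP [V observed]]]]
[S [S [NP [Det no] [N student]] [VP [VP [VP [V vanished]] [Conj and] [VP [VP [V wrote]] [PP [P with] [NP [Det no] [N scope]]]]] [Conj and] [VP [V found]]]] [Conj and] [S [NP [Det the] [N scope]] [VP [V observed]]]]
The trees differ in how a recursive rule is bracketed over the same span.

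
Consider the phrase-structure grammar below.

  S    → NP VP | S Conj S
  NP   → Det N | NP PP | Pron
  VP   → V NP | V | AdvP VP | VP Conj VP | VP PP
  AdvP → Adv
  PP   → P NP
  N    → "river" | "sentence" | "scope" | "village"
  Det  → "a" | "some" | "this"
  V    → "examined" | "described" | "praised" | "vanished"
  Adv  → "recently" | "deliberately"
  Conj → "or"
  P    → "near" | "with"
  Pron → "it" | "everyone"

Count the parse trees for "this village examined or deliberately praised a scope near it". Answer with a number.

Two of the 4 distinct bracketings:
[S [NP [Det this] [N village]] [VP [VP [V examined]] [Conj or] [VP [AdvP [Adv deliberately]] [VP [V praised] [NP [NP [Det a] [N scope]] [PP [P near] [NP [Pron it]]]]]]]]
[S [NP [Det this] [N village]] [VP [VP [V examined]] [Conj or] [VP [AdvP [Adv deliberately]] [VP [VP [V praised] [NP [Det a] [N scope]]] [PP [P near] [NP [Pron it]]]]]]]
The difference turns on whether NP → NP PP is used at the relevant span, versus an alternative expansion of NP.

4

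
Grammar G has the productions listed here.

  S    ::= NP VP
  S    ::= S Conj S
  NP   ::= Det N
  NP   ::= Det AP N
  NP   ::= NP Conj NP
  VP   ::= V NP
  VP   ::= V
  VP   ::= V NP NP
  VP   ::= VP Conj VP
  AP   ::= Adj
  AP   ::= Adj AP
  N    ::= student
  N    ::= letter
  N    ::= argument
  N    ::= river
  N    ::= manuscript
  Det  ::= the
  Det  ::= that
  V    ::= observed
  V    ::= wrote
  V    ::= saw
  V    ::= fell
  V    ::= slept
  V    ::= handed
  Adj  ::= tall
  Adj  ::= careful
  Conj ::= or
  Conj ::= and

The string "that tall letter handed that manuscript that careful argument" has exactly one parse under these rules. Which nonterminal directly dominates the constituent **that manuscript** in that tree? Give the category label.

[S [NP [Det that] [AP [Adj tall]] [N letter]] [VP [V handed] [NP [Det that] [N manuscript]] [NP [Det that] [AP [Adj careful]] [N argument]]]]
The span 'that manuscript' is the NP node built by NP → Det N.
Its mother is the VP built by VP → V NP NP.

VP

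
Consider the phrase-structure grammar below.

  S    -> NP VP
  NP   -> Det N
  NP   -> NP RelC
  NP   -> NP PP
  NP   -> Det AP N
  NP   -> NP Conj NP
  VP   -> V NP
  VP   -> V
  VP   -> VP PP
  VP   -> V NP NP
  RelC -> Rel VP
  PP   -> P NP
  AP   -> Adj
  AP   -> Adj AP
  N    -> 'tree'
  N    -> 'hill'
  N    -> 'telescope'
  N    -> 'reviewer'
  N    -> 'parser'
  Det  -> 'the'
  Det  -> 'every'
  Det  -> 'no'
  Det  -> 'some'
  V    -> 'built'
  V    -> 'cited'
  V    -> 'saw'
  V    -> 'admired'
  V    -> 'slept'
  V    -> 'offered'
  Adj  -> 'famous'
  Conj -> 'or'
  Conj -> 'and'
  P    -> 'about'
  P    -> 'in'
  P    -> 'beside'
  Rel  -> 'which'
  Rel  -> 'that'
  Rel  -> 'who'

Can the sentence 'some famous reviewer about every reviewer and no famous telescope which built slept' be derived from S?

Grammatical

[S [NP [NP [NP [Det some] [AP [Adj famous]] [N reviewer]] [PP [P about] [NP [NP [Det every] [N reviewer]] [Conj and] [NP [Det no] [AP [Adj famous]] [N telescope]]]]] [RelC [Rel which] [VP [V built]]]] [VP [V slept]]]
The bracketing above is licensed at every node by one of the given productions, with S at the root.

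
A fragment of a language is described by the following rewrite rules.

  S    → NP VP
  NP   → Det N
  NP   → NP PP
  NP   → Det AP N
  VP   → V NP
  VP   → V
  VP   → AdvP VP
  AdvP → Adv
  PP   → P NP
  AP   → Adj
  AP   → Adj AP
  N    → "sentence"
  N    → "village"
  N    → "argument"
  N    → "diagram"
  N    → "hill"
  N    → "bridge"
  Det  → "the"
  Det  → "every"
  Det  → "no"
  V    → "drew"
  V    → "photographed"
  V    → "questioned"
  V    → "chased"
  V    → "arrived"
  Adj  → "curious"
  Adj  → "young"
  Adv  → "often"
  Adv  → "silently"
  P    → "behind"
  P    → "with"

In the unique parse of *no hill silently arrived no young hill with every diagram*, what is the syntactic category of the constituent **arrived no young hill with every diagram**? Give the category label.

VP

S
  NP
    Det: no
    N: hill
  VP
    AdvP
      Adv: silently
    VP
      V: arrived
      NP
        NP
          Det: no
          AP
            Adj: young
          N: hill
        PP
          P: with
          NP
            Det: every
            N: diagram
The span 'arrived no young hill with every diagram' is the VP node built by VP → V NP.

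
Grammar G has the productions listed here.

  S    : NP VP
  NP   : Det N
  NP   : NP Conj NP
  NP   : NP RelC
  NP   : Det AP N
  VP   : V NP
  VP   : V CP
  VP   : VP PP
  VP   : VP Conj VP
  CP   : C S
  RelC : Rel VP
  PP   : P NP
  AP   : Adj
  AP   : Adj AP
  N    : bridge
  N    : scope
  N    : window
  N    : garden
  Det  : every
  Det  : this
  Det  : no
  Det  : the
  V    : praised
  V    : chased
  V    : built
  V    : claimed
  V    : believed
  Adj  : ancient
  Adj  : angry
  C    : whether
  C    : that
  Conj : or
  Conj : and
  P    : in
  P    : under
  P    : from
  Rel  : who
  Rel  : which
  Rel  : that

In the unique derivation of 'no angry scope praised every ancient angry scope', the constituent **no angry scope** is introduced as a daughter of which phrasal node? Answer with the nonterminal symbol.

[S [NP [Det no] [AP [Adj angry]] [N scope]] [VP [V praised] [NP [Det every] [AP [Adj ancient] [AP [Adj angry]]] [N scope]]]]
The span 'no angry scope' is the NP node built by NP → Det AP N.
Its mother is the S built by S → NP VP.

S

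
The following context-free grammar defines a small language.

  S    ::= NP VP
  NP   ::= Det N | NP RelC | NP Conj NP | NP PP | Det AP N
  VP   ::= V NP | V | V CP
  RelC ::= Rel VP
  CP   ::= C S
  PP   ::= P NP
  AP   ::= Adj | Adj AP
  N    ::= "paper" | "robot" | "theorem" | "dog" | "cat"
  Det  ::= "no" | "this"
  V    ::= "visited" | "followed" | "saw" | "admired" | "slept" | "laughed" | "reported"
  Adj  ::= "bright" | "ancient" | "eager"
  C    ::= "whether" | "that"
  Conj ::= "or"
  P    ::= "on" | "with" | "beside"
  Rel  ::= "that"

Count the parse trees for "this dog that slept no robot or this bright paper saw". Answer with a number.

2

The two bracketings:
[S [NP [NP [Det this] [N dog]] [RelC [Rel that] [VP [V slept] [NP [NP [Det no] [N robot]] [Conj or] [NP [Det this] [AP [Adj bright]] [N paper]]]]]] [VP [V saw]]]
[S [NP [NP [NP [Det this] [N dog]] [RelC [Rel that] [VP [V slept] [NP [Det no] [N robot]]]]] [Conj or] [NP [Det this] [AP [Adj bright]] [N paper]]] [VP [V saw]]]
The trees differ in how a recursive rule is bracketed over the same span.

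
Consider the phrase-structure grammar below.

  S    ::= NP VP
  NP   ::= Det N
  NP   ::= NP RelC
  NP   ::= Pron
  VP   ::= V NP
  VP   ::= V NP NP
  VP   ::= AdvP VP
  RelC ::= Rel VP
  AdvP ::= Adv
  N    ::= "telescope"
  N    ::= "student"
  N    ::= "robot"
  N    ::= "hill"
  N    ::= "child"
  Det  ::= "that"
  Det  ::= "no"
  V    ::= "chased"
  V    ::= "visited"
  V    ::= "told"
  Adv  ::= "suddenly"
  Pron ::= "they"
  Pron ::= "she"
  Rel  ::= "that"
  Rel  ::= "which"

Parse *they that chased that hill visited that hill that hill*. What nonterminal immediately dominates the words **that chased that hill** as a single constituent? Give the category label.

RelC

[S [NP [NP [Pron they]] [RelC [Rel that] [VP [V chased] [NP [Det that] [N hill]]]]] [VP [V visited] [NP [Det that] [N hill]] [NP [Det that] [N hill]]]]
The span 'that chased that hill' is the RelC node built by RelC → Rel VP.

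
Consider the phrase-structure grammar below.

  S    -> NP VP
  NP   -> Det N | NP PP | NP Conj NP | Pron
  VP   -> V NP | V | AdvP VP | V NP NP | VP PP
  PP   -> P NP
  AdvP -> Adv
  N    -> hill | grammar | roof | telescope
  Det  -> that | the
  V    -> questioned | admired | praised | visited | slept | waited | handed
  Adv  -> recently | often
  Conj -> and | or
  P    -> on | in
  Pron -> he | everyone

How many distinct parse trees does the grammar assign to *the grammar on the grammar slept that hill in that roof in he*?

5

Two of the 5 distinct bracketings:
[S [NP [NP [Det the] [N grammar]] [PP [P on] [NP [Det the] [N grammar]]]] [VP [V slept] [NP [NP [Det that] [N hill]] [PP [P in] [NP [NP [Det that] [N roof]] [PP [P in] [NP [Pron he]]]]]]]]
[S [NP [NP [Det the] [N grammar]] [PP [P on] [NP [Det the] [N grammar]]]] [VP [V slept] [NP [NP [NP [Det that] [N hill]] [PP [P in] [NP [Det that] [N roof]]]] [PP [P in] [NP [Pron he]]]]]]
The trees differ in how a recursive rule is bracketed over the same span.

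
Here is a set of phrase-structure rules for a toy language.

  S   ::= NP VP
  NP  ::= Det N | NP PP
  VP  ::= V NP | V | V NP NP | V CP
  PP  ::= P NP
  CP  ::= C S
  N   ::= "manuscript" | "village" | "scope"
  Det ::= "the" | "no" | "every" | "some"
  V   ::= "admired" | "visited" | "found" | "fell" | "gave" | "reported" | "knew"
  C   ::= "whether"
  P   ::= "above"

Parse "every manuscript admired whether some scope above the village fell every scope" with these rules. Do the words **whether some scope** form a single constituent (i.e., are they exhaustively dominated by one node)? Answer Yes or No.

[S [NP [Det every] [N manuscript]] [VP [V admired] [CP [C whether] [S [NP [NP [Det some] [N scope]] [PP [P above] [NP [Det the] [N village]]]] [VP [V fell] [NP [Det every] [N scope]]]]]]]
The smallest constituent containing 'whether some scope' is the CP spanning 'whether some scope above the village fell every scope'; no single node in the tree dominates exactly the given words.

No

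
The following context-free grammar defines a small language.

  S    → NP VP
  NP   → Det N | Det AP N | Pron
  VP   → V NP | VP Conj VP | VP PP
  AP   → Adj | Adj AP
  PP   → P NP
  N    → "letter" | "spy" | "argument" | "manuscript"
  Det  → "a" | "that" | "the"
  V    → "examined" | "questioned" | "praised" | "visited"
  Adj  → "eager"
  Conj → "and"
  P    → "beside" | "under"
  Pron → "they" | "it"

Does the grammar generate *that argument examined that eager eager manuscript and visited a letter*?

Grammatical

[S [NP [Det that] [N argument]] [VP [VP [V examined] [NP [Det that] [AP [Adj eager] [AP [Adj eager]]] [N manuscript]]] [Conj and] [VP [V visited] [NP [Det a] [N letter]]]]]
Every word is introduced by a lexical rule and the phrasal rules combine the resulting categories into a single S.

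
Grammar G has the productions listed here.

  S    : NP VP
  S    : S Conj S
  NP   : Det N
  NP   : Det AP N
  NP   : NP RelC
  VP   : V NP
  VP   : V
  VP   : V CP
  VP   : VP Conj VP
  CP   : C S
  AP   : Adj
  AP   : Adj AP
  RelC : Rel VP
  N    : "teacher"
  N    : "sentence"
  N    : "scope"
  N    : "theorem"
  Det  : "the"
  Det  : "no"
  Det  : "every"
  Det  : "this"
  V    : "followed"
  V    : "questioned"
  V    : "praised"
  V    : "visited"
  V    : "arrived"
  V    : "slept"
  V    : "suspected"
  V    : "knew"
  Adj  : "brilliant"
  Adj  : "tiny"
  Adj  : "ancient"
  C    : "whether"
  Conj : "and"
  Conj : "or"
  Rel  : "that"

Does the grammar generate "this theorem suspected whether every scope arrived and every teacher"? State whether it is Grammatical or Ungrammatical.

For S → NP VP, the only prefix that parses as NP is 'this theorem', but the remainder 'suspected whether every scope arrived and every teacher' is not a VP under these rules. The alternative S rule S → S Conj S likewise has no satisfying split.

Ungrammatical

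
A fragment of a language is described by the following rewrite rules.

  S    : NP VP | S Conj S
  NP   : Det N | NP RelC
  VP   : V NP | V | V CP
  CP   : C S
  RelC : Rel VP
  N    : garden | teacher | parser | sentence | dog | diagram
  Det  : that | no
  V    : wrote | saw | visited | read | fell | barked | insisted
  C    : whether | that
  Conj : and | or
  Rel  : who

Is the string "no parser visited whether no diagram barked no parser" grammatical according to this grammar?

Grammatical

S
  NP
    Det: no
    N: parser
  VP
    V: visited
    CP
      C: whether
      S
        NP
          Det: no
          N: diagram
        VP
          V: barked
          NP
            Det: no
            N: parser
Each bracket corresponds to one application of a listed rule, so the string is derivable from S.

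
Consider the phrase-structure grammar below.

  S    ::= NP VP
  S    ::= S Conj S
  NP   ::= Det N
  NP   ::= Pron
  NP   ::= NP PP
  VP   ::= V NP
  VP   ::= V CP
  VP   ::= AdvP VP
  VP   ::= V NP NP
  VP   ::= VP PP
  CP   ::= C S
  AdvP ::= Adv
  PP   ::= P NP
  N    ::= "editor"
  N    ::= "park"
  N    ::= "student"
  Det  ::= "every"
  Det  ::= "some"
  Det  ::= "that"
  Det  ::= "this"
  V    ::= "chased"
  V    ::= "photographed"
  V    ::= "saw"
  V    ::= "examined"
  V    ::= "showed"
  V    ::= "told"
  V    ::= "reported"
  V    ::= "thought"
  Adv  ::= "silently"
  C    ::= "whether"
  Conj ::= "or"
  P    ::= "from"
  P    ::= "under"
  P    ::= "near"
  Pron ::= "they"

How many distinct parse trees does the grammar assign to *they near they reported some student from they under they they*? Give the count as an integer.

The two bracketings:
[S [NP [NP [Pron they]] [PP [P near] [NP [Pron they]]]] [VP [V reported] [NP [NP [Det some] [N student]] [PP [P from] [NP [NP [Pron they]] [PP [P under] [NP [Pron they]]]]]] [NP [Pron they]]]]
[S [NP [NP [Pron they]] [PP [P near] [NP [Pron they]]]] [VP [V reported] [NP [NP [NP [Det some] [N student]] [PP [P from] [NP [Pron they]]]] [PP [P under] [NP [Pron they]]]] [NP [Pron they]]]]
The trees differ in how a recursive rule is bracketed over the same span.

2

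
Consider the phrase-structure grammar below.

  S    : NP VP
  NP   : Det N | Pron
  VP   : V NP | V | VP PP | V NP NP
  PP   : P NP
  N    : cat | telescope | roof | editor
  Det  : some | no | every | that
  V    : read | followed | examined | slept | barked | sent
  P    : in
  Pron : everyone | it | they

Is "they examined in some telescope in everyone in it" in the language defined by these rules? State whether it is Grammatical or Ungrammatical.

Grammatical

[S [NP [Pron they]] [VP [VP [VP [VP [V examined]] [PP [P in] [NP [Det some] [N telescope]]]] [PP [P in] [NP [Pron everyone]]]] [PP [P in] [NP [Pron it]]]]]
The bracketing above is licensed at every node by one of the given productions, with S at the root.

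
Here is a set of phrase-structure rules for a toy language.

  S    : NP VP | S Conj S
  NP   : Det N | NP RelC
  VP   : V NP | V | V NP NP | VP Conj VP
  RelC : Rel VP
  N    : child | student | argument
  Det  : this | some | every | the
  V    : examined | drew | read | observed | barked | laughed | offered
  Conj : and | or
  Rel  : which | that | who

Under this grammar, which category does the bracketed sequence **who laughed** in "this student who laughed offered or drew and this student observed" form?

RelC

S
  S
    NP
      NP
        Det: this
        N: student
      RelC
        Rel: who
        VP
          V: laughed
    VP
      VP
        V: offered
      Conj: or
      VP
        V: drew
  Conj: and
  S
    NP
      Det: this
      N: student
    VP
      V: observed
The span 'who laughed' is the RelC node built by RelC → Rel VP.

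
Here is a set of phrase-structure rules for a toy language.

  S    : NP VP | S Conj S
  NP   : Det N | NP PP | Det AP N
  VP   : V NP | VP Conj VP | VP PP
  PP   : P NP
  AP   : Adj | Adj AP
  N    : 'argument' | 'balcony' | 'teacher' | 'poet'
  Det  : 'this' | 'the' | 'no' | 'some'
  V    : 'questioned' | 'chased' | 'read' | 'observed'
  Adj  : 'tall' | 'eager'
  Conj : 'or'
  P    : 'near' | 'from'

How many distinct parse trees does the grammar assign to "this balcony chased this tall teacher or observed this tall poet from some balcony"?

Two of the 3 distinct bracketings:
[S [NP [Det this] [N balcony]] [VP [VP [V chased] [NP [Det this] [AP [Adj tall]] [N teacher]]] [Conj or] [VP [V observed] [NP [NP [Det this] [AP [Adj tall]] [N poet]] [PP [P from] [NP [Det some] [N balcony]]]]]]]
[S [NP [Det this] [N balcony]] [VP [VP [V chased] [NP [Det this] [AP [Adj tall]] [N teacher]]] [Conj or] [VP [VP [V observed] [NP [Det this] [AP [Adj tall]] [N poet]]] [PP [P from] [NP [Det some] [N balcony]]]]]]
The difference turns on whether NP → NP PP is used at the relevant span, versus an alternative expansion of NP.

3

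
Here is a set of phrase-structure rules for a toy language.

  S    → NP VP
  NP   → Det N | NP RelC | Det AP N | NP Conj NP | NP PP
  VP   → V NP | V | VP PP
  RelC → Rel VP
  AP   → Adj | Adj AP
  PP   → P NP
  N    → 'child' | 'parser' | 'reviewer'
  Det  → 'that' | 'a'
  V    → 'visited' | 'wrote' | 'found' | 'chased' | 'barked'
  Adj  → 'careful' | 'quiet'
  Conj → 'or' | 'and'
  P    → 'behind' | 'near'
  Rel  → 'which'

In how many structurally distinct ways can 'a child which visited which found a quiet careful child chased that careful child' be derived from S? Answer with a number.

1

[S [NP [NP [NP [Det a] [N child]] [RelC [Rel which] [VP [V visited]]]] [RelC [Rel which] [VP [V found] [NP [Det a] [AP [Adj quiet] [AP [Adj careful]]] [N child]]]]] [VP [V chased] [NP [Det that] [AP [Adj careful]] [N child]]]]
No rule offers an alternative attachment or grouping for any span, so this is the only derivation.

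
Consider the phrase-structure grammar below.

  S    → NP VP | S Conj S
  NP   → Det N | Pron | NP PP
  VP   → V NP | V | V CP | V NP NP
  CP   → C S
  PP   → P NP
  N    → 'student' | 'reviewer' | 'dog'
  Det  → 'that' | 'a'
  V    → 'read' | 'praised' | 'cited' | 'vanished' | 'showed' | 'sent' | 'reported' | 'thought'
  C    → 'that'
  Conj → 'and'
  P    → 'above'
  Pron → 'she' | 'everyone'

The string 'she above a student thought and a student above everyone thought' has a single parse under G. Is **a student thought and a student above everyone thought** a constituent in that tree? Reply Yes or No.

[S [S [NP [NP [Pron she]] [PP [P above] [NP [Det a] [N student]]]] [VP [V thought]]] [Conj and] [S [NP [NP [Det a] [N student]] [PP [P above] [NP [Pron everyone]]]] [VP [V thought]]]]
The smallest constituent containing 'a student thought and a student above everyone thought' is the S spanning 'she above a student thought and a student above everyone thought'; no single node in the tree dominates exactly the given words.

No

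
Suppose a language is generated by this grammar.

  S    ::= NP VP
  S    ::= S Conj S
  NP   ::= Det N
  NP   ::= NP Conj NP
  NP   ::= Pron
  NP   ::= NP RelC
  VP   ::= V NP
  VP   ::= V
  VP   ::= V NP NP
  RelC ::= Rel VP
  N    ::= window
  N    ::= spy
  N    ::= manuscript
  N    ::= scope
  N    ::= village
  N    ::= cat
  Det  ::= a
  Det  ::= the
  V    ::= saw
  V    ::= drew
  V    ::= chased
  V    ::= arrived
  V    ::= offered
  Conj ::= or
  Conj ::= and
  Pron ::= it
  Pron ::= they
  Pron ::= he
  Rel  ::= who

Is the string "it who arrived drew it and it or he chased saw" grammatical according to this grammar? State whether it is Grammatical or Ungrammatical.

Ungrammatical

For S → NP VP, every NP-prefix leaves a non-VP remainder: after 'it' the remainder is not a VP; after 'it who arrived' the remainder is not a VP. The alternative S rule S → S Conj S likewise has no satisfying split.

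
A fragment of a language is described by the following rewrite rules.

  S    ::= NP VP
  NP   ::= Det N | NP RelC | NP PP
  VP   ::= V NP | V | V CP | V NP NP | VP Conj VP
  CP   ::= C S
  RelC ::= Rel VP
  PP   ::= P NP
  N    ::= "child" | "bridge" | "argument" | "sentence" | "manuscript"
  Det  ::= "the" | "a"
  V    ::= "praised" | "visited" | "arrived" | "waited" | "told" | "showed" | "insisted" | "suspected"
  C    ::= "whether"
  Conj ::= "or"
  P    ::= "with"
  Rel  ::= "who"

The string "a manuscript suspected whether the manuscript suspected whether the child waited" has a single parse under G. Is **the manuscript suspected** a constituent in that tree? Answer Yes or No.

[S [NP [Det a] [N manuscript]] [VP [V suspected] [CP [C whether] [S [NP [Det the] [N manuscript]] [VP [V suspected] [CP [C whether] [S [NP [Det the] [N child]] [VP [V waited]]]]]]]]]
The smallest constituent containing 'the manuscript suspected' is the S spanning 'the manuscript suspected whether the child waited'; no single node in the tree dominates exactly the given words.

No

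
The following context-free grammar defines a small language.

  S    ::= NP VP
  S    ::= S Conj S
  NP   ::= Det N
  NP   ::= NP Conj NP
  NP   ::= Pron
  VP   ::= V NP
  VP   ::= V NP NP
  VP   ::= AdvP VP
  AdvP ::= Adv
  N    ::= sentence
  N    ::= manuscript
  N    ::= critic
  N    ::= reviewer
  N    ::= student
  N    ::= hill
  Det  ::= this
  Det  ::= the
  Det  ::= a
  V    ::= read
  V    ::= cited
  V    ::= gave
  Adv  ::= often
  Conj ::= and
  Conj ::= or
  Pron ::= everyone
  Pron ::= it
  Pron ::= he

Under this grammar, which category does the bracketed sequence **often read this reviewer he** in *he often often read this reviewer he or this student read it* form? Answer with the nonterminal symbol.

S
  S
    NP
      Pron: he
    VP
      AdvP
        Adv: often
      VP
        AdvP
          Adv: often
        VP
          V: read
          NP
            Det: this
            N: reviewer
          NP
            Pron: he
  Conj: or
  S
    NP
      Det: this
      N: student
    VP
      V: read
      NP
        Pron: it
The span 'often read this reviewer he' is the VP node built by VP → AdvP VP.

VP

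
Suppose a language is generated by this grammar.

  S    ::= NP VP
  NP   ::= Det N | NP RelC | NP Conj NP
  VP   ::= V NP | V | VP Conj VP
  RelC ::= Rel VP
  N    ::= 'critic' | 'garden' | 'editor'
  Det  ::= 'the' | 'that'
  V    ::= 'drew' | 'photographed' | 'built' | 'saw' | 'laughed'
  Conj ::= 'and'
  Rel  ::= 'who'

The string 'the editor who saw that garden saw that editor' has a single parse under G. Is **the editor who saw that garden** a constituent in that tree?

Yes

[S [NP [NP [Det the] [N editor]] [RelC [Rel who] [VP [V saw] [NP [Det that] [N garden]]]]] [VP [V saw] [NP [Det that] [N editor]]]]
The words 'the editor who saw that garden' are exhaustively dominated by a single NP node (built by NP → NP RelC), so they form a constituent.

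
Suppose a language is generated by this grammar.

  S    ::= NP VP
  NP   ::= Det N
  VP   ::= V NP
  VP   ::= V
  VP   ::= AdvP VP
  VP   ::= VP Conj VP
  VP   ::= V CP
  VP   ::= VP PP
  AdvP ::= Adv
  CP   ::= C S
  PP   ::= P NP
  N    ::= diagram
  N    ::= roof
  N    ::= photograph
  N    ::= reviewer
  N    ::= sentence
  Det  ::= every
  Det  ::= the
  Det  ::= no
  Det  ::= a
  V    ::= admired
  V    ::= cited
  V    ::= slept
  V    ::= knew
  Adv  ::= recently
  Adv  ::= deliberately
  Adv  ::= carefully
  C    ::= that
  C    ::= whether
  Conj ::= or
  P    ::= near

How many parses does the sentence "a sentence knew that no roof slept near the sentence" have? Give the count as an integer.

2

The two bracketings:
[S [NP [Det a] [N sentence]] [VP [V knew] [CP [C that] [S [NP [Det no] [N roof]] [VP [VP [V slept]] [PP [P near] [NP [Det the] [N sentence]]]]]]]]
[S [NP [Det a] [N sentence]] [VP [VP [V knew] [CP [C that] [S [NP [Det no] [N roof]] [VP [V slept]]]]] [PP [P near] [NP [Det the] [N sentence]]]]]
The trees differ in how a recursive rule is bracketed over the same span.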